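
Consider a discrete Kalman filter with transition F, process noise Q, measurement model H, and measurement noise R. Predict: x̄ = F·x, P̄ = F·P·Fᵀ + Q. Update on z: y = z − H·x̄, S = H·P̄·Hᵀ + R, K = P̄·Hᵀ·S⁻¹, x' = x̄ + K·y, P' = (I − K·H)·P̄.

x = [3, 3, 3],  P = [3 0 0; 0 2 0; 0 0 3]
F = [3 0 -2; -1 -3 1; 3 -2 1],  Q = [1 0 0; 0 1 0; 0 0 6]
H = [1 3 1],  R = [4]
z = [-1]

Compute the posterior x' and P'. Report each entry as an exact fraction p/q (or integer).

x̄ = F·x = [3, -9, 6]
P̄ = F·P·Fᵀ + Q = [40 -15 21; -15 25 6; 21 6 44]
y = z − H·x̄ = [17]
S = H·P̄·Hᵀ + R = [301]
K = P̄·Hᵀ·S⁻¹ = [16/301; 66/301; 83/301]
x' = x̄ + K·y = [1175/301, -1587/301, 3217/301]
P' = (I − K·H)·P̄ = [11784/301 -5571/301 4993/301; -5571/301 3169/301 -3672/301; 4993/301 -3672/301 6355/301]

x' = [1175/301, -1587/301, 3217/301]
P' = [11784/301 -5571/301 4993/301; -5571/301 3169/301 -3672/301; 4993/301 -3672/301 6355/301]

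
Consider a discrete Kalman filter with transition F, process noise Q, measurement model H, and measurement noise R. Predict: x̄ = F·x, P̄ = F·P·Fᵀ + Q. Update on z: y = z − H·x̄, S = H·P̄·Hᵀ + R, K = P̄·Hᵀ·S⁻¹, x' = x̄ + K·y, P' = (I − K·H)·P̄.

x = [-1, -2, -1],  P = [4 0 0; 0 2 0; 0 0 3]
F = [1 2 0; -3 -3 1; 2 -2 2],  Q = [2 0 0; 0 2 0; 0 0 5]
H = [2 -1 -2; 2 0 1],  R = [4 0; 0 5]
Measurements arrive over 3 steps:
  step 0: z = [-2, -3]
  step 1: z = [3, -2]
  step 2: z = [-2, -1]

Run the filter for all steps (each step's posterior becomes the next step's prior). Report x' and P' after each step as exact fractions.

step 0: x̄ = F·x = [-5, 8, 0]
step 0: P̄ = F·P·Fᵀ + Q = [14 -24 0; -24 59 -6; 0 -6 41]
step 0: y = z − H·x̄ = [16, 7]
step 0: S = H·P̄·Hᵀ + R = [355 28; 28 102]
step 0: K = P̄·Hᵀ·S⁻¹ = [2260/17713 4242/17713; -4089/17713 -8255/17713; -4450/17713 16683/35426]
step 0: x' = x̄ + K·y = [-22711/17713, 18495/17713, -25619/35426]
step 0: P' = (I − K·H)·P̄ = [11686/17713 18656/17713 -2162/17713; 18656/17713 210842/17713 -78587/17713; -2162/17713 -78587/17713 92063/35426]
step 1: x̄ = F·x = [14279/17713, -323/35426, -108031/17713]
step 1: P̄ = F·P·Fᵀ + Q = [965104/17713 -1627350/17713 -1101356/17713; -1627350/17713 5809023/35426 1924343/17713; -1101356/17713 1924343/17713 1624955/17713]
step 1: y = z − H·x̄ = [-383285/35426, 44047/17713]
step 1: S = H·P̄·Hᵀ + R = [72706439/35426 4143575/17713; 4143575/17713 1168512/17713]
step 1: K = P̄·Hᵀ·S⁻¹ = [186108180/1428891743 353600628/1428891743; -349004365/1428891743 -389221823/1428891743; -351498485/1428891743 1079848779/2857783486]
step 1: x' = x̄ + K·y = [17611651/1428891743, 2795079849/1428891743, -3569158578/1428891743]
step 1: P' = (I − K·H)·P̄ = [785478632/1428891743 432432792/1428891743 197045876/1428891743; 432432792/1428891743 7882832442/1428891743 -2810974699/1428891743; 197045876/1428891743 -2810974699/1428891743 4611060391/2857783486]
step 2: x̄ = F·x = [5607771349/1428891743, -12007233078/1428891743, -12693253552/1428891743]
step 2: P̄ = F·P·Fᵀ + Q = [36904323054/1428891743 -58970229198/1428891743 -39945313964/1428891743; -58970229198/1428891743 213290953083/2857783486 68894797339/1428891743; -39945313964/1428891743 68894797339/1428891743 71644526057/1428891743]
step 2: y = z − H·x̄ = [-51467066366/1428891743, 48819111/1428891743]
step 2: S = H·P̄·Hᵀ + R = [2755158115635/2857783486 133264529087/1428891743; 133264529087/1428891743 66625021132/1428891743]
step 2: K = P̄·Hᵀ·S⁻¹ = [6757915134520/51803643969487 12812808303734/51803643969487; -12322298368709/51803643969487 -13487705654743/51803643969487; -12849507623605/51803643969487 38580264145863/103607287938974]
step 2: x' = x̄ + K·y = [-39668202062981/51803643969487, 8059156860245/51803643969487, 6594482660035/103607287938974]
step 2: P' = (I − K·H)·P̄ = [28477716930654/51803643969487 15706558008504/51803643969487 7108607657362/51803643969487; 15706558008504/51803643969487 278405598073290/51803643969487 -98851644290723/51803643969487; 7108607657362/51803643969487 -98851644290723/51803643969487 164466890099867/103607287938974]

step 0: x' = [-22711/17713, 18495/17713, -25619/35426], P' = [11686/17713 18656/17713 -2162/17713; 18656/17713 210842/17713 -78587/17713; -2162/17713 -78587/17713 92063/35426]
step 1: x' = [17611651/1428891743, 2795079849/1428891743, -3569158578/1428891743], P' = [785478632/1428891743 432432792/1428891743 197045876/1428891743; 432432792/1428891743 7882832442/1428891743 -2810974699/1428891743; 197045876/1428891743 -2810974699/1428891743 4611060391/2857783486]
step 2: x' = [-39668202062981/51803643969487, 8059156860245/51803643969487, 6594482660035/103607287938974], P' = [28477716930654/51803643969487 15706558008504/51803643969487 7108607657362/51803643969487; 15706558008504/51803643969487 278405598073290/51803643969487 -98851644290723/51803643969487; 7108607657362/51803643969487 -98851644290723/51803643969487 164466890099867/103607287938974]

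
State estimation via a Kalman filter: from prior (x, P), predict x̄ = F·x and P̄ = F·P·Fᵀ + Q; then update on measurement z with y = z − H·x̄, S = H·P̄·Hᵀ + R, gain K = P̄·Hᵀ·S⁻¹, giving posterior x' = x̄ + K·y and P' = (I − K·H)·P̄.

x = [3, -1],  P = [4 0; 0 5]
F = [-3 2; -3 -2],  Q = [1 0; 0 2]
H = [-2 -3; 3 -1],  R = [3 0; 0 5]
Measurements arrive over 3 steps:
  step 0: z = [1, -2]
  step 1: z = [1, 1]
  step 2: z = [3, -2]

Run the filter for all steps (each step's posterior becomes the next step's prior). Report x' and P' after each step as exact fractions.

step 0: x̄ = F·x = [-11, -7]
step 0: P̄ = F·P·Fᵀ + Q = [57 16; 16 58]
step 0: y = z − H·x̄ = [-42, 24]
step 0: S = H·P̄·Hᵀ + R = [945 -280; -280 480]
step 0: K = P̄·Hᵀ·S⁻¹ = [-859/9380 2889/10720; -1271/4690 -959/5360]
step 0: x' = x̄ + K·y = [-919/1340, 59/670]
step 0: P' = (I − K·H)·P̄ = [29451/75040 -6381/37520; -6381/37520 7211/18760]
step 1: x̄ = F·x = [2993/1340, 2521/1340]
step 1: P̄ = F·P·Fᵀ + Q = [608619/75040 149683/75040; 149683/75040 377371/75040]
step 1: y = z − H·x̄ = [14889/1340, -2559/670]
step 1: S = H·P̄·Hᵀ + R = [1121733/10720 -254813/5360; -254813/5360 1333011/18760]
step 1: K = P̄·Hᵀ·S⁻¹ = [-19357427/194174398 96178779/388348796; -24576913/97087199 -15137951/97087199]
step 1: x' = x̄ + K·y = [69895145/388348796, -32606564/97087199]
step 1: P' = (I − K·H)·P̄ = [141711477/388348796 -13939866/97087199; -13939866/97087199 33870157/97087199]
step 2: x̄ = F·x = [-42776177/35304436, 51167077/388348796]
step 2: P̄ = F·P·Fᵀ + Q = [261344379/35304436 66680071/35304436; 66680071/35304436 1924909829/388348796]
step 2: y = z − H·x̄ = [377471725/388348796, 343041663/194174398]
step 2: S = H·P̄·Hᵀ + R = [38790156897/388348796 -8304182497/194174398; -8304182497/194174398 6334715661/97087199]
step 2: K = P̄·Hᵀ·S⁻¹ = [-90626976385/910342296746 448184229273/1820684593492; -115180008335/455171148373 -70545280297/455171148373]
step 2: x' = x̄ + K·y = [-795197143203/910342296746, -176612778206/455171148373]
step 2: P' = (I − K·H)·P̄ = [660593208855/1820684593492 -64785379950/455171148373; -64785379950/455171148373 158370261635/455171148373]

step 0: x' = [-919/1340, 59/670], P' = [29451/75040 -6381/37520; -6381/37520 7211/18760]
step 1: x' = [69895145/388348796, -32606564/97087199], P' = [141711477/388348796 -13939866/97087199; -13939866/97087199 33870157/97087199]
step 2: x' = [-795197143203/910342296746, -176612778206/455171148373], P' = [660593208855/1820684593492 -64785379950/455171148373; -64785379950/455171148373 158370261635/455171148373]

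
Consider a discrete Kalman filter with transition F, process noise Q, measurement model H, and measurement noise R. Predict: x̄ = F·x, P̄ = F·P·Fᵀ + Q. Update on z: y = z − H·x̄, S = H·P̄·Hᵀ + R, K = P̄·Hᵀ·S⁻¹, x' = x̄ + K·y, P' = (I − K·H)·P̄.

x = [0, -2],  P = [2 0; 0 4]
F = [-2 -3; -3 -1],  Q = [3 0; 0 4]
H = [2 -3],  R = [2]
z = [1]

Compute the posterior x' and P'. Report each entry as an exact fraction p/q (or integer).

x̄ = F·x = [6, 2]
P̄ = F·P·Fᵀ + Q = [47 24; 24 26]
y = z − H·x̄ = [-5]
S = H·P̄·Hᵀ + R = [136]
K = P̄·Hᵀ·S⁻¹ = [11/68; -15/68]
x' = x̄ + K·y = [353/68, 211/68]
P' = (I − K·H)·P̄ = [1477/34 981/34; 981/34 659/34]

x' = [353/68, 211/68]
P' = [1477/34 981/34; 981/34 659/34]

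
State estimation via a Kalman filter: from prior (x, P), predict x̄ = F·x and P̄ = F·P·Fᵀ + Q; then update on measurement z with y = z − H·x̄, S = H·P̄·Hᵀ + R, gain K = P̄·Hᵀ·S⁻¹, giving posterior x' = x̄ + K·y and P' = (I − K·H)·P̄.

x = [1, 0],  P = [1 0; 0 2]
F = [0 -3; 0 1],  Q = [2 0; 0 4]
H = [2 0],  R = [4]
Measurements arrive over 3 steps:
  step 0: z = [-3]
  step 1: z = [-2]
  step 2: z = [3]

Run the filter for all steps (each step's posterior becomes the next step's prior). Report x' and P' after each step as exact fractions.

step 0: x' = [-10/7, 3/7], P' = [20/21 -2/7; -2/7 30/7]
step 1: x' = [-293/291, 33/97], P' = [284/291 -30/97; -30/97 418/97]
step 2: x' = [1945/1351, -594/1351], P' = [3956/4053 -418/1351; -418/1351 5822/1351]

step 0: x̄ = F·x = [0, 0]
step 0: P̄ = F·P·Fᵀ + Q = [20 -6; -6 6]
step 0: y = z − H·x̄ = [-3]
step 0: S = H·P̄·Hᵀ + R = [84]
step 0: K = P̄·Hᵀ·S⁻¹ = [10/21; -1/7]
step 0: x' = x̄ + K·y = [-10/7, 3/7]
step 0: P' = (I − K·H)·P̄ = [20/21 -2/7; -2/7 30/7]
step 1: x̄ = F·x = [-9/7, 3/7]
step 1: P̄ = F·P·Fᵀ + Q = [284/7 -90/7; -90/7 58/7]
step 1: y = z − H·x̄ = [4/7]
step 1: S = H·P̄·Hᵀ + R = [1164/7]
step 1: K = P̄·Hᵀ·S⁻¹ = [142/291; -15/97]
step 1: x' = x̄ + K·y = [-293/291, 33/97]
step 1: P' = (I − K·H)·P̄ = [284/291 -30/97; -30/97 418/97]
step 2: x̄ = F·x = [-99/97, 33/97]
step 2: P̄ = F·P·Fᵀ + Q = [3956/97 -1254/97; -1254/97 806/97]
step 2: y = z − H·x̄ = [489/97]
step 2: S = H·P̄·Hᵀ + R = [16212/97]
step 2: K = P̄·Hᵀ·S⁻¹ = [1978/4053; -209/1351]
step 2: x' = x̄ + K·y = [1945/1351, -594/1351]
step 2: P' = (I − K·H)·P̄ = [3956/4053 -418/1351; -418/1351 5822/1351]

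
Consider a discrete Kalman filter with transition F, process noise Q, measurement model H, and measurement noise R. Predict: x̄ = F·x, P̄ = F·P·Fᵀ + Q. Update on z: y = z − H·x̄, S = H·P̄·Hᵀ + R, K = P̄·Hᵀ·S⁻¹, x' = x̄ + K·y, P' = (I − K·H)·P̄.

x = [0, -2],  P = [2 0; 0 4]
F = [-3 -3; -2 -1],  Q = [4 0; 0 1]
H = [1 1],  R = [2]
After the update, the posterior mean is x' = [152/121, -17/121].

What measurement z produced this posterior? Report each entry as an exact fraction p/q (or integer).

x̄ = F·x = [6, 2]
P̄ = F·P·Fᵀ + Q = [58 24; 24 13]
S = H·P̄·Hᵀ + R = [121]
K = P̄·Hᵀ·S⁻¹ = [82/121; 37/121]
x' − x̄ = [-574/121, -259/121] = K·y
y = (KᵀK)⁻¹·Kᵀ·(x' − x̄) = [-7]
z = y + H·x̄ = [-7] + [8] = [1]

z = [1]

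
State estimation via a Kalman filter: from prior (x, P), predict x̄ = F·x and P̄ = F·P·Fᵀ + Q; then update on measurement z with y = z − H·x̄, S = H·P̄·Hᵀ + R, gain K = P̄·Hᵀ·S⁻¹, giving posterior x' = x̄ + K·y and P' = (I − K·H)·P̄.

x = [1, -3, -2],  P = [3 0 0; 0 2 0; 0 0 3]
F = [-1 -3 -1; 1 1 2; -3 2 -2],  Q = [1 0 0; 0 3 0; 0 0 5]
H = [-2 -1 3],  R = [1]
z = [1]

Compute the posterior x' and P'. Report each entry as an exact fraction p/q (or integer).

x' = [1034/119, -960/119, 407/119]
P' = [14199/595 -9991/595 6127/595; -9991/595 10219/595 -3268/595; 6127/595 -3268/595 3051/595]

x̄ = F·x = [10, -6, -5]
P̄ = F·P·Fᵀ + Q = [25 -15 3; -15 20 -17; 3 -17 52]
y = z − H·x̄ = [30]
S = H·P̄·Hᵀ + R = [595]
K = P̄·Hᵀ·S⁻¹ = [-26/595; -41/595; 167/595]
x' = x̄ + K·y = [1034/119, -960/119, 407/119]
P' = (I − K·H)·P̄ = [14199/595 -9991/595 6127/595; -9991/595 10219/595 -3268/595; 6127/595 -3268/595 3051/595]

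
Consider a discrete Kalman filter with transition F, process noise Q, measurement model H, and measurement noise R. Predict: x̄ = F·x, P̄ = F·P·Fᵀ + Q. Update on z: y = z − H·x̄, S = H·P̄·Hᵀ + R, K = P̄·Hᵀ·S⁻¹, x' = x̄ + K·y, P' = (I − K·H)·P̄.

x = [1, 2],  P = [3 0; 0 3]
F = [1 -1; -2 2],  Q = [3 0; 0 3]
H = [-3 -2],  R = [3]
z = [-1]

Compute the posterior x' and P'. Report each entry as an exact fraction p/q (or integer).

x̄ = F·x = [-1, 2]
P̄ = F·P·Fᵀ + Q = [9 -12; -12 27]
y = z − H·x̄ = [0]
S = H·P̄·Hᵀ + R = [48]
K = P̄·Hᵀ·S⁻¹ = [-1/16; -3/8]
x' = x̄ + K·y = [-1, 2]
P' = (I − K·H)·P̄ = [141/16 -105/8; -105/8 81/4]

x' = [-1, 2]
P' = [141/16 -105/8; -105/8 81/4]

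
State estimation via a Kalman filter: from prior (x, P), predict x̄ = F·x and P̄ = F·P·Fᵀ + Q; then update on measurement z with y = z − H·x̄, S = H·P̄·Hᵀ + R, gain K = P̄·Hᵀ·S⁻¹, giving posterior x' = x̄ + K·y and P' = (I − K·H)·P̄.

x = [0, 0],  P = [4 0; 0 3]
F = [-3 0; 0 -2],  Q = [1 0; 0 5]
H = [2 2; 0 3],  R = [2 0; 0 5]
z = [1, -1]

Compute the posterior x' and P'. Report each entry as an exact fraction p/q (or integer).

x' = [481/601, -187/601]
P' = [3034/3005 -629/1202; -629/1202 1275/2404]

x̄ = F·x = [0, 0]
P̄ = F·P·Fᵀ + Q = [37 0; 0 17]
y = z − H·x̄ = [1, -1]
S = H·P̄·Hᵀ + R = [218 102; 102 158]
K = P̄·Hᵀ·S⁻¹ = [2923/6010 -1887/6010; 17/2404 765/2404]
x' = x̄ + K·y = [481/601, -187/601]
P' = (I − K·H)·P̄ = [3034/3005 -629/1202; -629/1202 1275/2404]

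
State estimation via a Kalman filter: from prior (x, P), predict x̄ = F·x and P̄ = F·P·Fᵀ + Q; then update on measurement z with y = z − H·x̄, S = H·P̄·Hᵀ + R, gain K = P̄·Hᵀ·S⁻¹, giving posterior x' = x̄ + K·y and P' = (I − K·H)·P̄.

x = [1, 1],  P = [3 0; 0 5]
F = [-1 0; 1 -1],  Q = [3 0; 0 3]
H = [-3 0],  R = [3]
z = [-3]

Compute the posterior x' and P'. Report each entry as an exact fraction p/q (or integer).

x̄ = F·x = [-1, 0]
P̄ = F·P·Fᵀ + Q = [6 -3; -3 11]
y = z − H·x̄ = [-6]
S = H·P̄·Hᵀ + R = [57]
K = P̄·Hᵀ·S⁻¹ = [-6/19; 3/19]
x' = x̄ + K·y = [17/19, -18/19]
P' = (I − K·H)·P̄ = [6/19 -3/19; -3/19 182/19]

x' = [17/19, -18/19]
P' = [6/19 -3/19; -3/19 182/19]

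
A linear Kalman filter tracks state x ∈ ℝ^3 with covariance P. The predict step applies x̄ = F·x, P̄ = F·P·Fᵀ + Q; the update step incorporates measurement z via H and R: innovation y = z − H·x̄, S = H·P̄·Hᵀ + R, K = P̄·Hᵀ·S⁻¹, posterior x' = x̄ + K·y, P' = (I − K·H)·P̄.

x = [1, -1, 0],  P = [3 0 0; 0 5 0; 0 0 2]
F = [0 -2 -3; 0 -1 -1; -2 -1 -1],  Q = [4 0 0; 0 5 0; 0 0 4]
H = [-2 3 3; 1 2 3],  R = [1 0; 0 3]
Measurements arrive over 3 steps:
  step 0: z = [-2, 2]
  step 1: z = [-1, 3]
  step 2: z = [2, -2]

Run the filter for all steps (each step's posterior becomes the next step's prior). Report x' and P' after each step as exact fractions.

step 0: x̄ = F·x = [2, 1, -1]
step 0: P̄ = F·P·Fᵀ + Q = [42 16 16; 16 12 7; 16 7 23]
step 0: y = z − H·x̄ = [2, 1]
step 0: S = H·P̄·Hᵀ + R = [226 236; 236 544]
step 0: K = P̄·Hᵀ·S⁻¹ = [-2783/8406 6185/16812; -199/16812 3943/33624; 2047/16812 4343/33624]
step 0: x' = x̄ + K·y = [9559/5604, 12257/11208, -7031/11208]
step 0: P' = (I − K·H)·P̄ = [9163/8406 30857/16812 -20495/16812; 30857/16812 172915/33624 -131905/33624; -20495/16812 -131905/33624 105943/33624]
step 1: x̄ = F·x = [-3421/11208, -871/1868, -21731/5604]
step 1: P̄ = F·P·Fᵀ + Q = [196783/33624 689/5604 2525/16812; 689/5604 2544/467 2354/1401; 2525/16812 2354/1401 47381/4203]
step 1: y = z − H·x̄ = [64007/5604, 177883/11208]
step 1: S = H·P̄·Hᵀ + R = [1696855/8406 2472515/16812; 2472515/16812 5166547/33624]
step 1: K = P̄·Hᵀ·S⁻¹ = [-44312531/157836705 9827941/31567341; 29796587/315673410 447211/31567341; 7311163/157836705 6269584/31567341]
step 1: x' = x̄ + K·y = [150400573/105224470, 44018906/52612235, -20681989/105224470]
step 1: P' = (I − K·H)·P̄ = [239112623/315673410 333874577/315673410 -204007849/315673410; 333874577/315673410 509001994/157836705 -785488741/315673410; -204007849/315673410 -785488741/315673410 654357617/315673410]
step 2: x̄ = F·x = [-114029657/105224470, -67355823/105224470, -368156969/105224470]
step 2: P̄ = F·P·Fᵀ + Q = [1798063253/315673410 35818561/157836705 91544168/157836705; 35818561/157836705 1679751173/315673410 361117579/315673410; 91544168/157836705 361117579/315673410 2839995167/315673410]
step 2: y = z − H·x̄ = [644464001/52612235, 3940563/362843]
step 2: S = H·P̄·Hᵀ + R = [25814527204/157836705 42342757/362843; 42342757/362843 46830499/362843]
step 2: K = P̄·Hᵀ·S⁻¹ = [-656153252171/2364613592134 368911961256/1182306796067; 244896705721/2364613592134 20291768608/1182306796067; 92291478833/2364613592134 231789238661/1182306796067]
step 2: x' = x̄ + K·y = [-1293483819881/1182306796067, 963469346642/1182306796067, -1054086776946/1182306796067]
step 2: P' = (I − K·H)·P̄ = [1761014362297/2364613592134 1206709033592/1182306796067 -1458126243043/2364613592134; 1206709033592/1182306796067 7363400295625/2364613592134 -2836411341131/1182306796067; -1458126243043/2364613592134 -2836411341131/1182306796067 4731502346511/2364613592134]

step 0: x' = [9559/5604, 12257/11208, -7031/11208], P' = [9163/8406 30857/16812 -20495/16812; 30857/16812 172915/33624 -131905/33624; -20495/16812 -131905/33624 105943/33624]
step 1: x' = [150400573/105224470, 44018906/52612235, -20681989/105224470], P' = [239112623/315673410 333874577/315673410 -204007849/315673410; 333874577/315673410 509001994/157836705 -785488741/315673410; -204007849/315673410 -785488741/315673410 654357617/315673410]
step 2: x' = [-1293483819881/1182306796067, 963469346642/1182306796067, -1054086776946/1182306796067], P' = [1761014362297/2364613592134 1206709033592/1182306796067 -1458126243043/2364613592134; 1206709033592/1182306796067 7363400295625/2364613592134 -2836411341131/1182306796067; -1458126243043/2364613592134 -2836411341131/1182306796067 4731502346511/2364613592134]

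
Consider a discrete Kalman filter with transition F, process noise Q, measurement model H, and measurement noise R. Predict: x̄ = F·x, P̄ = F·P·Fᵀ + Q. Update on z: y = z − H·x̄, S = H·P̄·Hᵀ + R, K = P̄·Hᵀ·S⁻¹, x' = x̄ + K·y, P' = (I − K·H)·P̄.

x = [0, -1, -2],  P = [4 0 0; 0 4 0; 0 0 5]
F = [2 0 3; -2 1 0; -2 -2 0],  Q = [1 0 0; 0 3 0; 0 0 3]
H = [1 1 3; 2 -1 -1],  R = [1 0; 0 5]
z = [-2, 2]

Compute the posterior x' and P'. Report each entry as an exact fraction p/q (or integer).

x' = [-44288/128631, -376385/128631, 53962/128631]
P' = [243814/128631 469918/128631 -231350/128631; 469918/128631 1762801/128631 -742310/128631; -231350/128631 -742310/128631 335965/128631]

x̄ = F·x = [-6, -1, 2]
P̄ = F·P·Fᵀ + Q = [62 -16 -16; -16 23 8; -16 8 35]
y = z − H·x̄ = [-1, 15]
S = H·P̄·Hᵀ + R = [321 -132; -132 455]
K = P̄·Hᵀ·S⁻¹ = [19682/128631 16604/42877; 5789/128631 -5377/42877; 34235/128631 -3757/42877]
x' = x̄ + K·y = [-44288/128631, -376385/128631, 53962/128631]
P' = (I − K·H)·P̄ = [243814/128631 469918/128631 -231350/128631; 469918/128631 1762801/128631 -742310/128631; -231350/128631 -742310/128631 335965/128631]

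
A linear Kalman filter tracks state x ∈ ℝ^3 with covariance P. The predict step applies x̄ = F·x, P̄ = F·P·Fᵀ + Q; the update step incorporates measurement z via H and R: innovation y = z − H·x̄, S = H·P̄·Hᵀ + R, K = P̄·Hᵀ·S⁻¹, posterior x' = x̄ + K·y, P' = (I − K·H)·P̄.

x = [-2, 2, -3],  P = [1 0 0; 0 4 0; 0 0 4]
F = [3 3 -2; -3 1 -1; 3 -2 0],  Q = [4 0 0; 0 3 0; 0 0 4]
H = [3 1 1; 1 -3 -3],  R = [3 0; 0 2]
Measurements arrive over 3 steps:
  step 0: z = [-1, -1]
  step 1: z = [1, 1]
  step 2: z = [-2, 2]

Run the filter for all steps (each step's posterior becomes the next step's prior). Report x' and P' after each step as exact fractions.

step 0: x̄ = F·x = [6, 11, -10]
step 0: P̄ = F·P·Fᵀ + Q = [65 11 -15; 11 20 -17; -15 -17 29]
step 0: y = z − H·x̄ = [-20, -4]
step 0: S = H·P̄·Hᵀ + R = [579 182; 182 226]
step 0: K = P̄·Hᵀ·S⁻¹ = [14576/48865 9821/97730; 134/1685 -93/1685; 912/48865 -23523/97730]
step 0: x' = x̄ + K·y = [-17972/48865, 16227/1685, -459844/48865]
step 0: P' = (I − K·H)·P̄ = [28201/97730 102/1685 -3063/97730; 102/1685 29062/1685 -28966/1685; -3063/97730 -28966/1685 1694689/97730]
step 1: x̄ = F·x = [2277521/48865, 984343/48865, -995082/48865]
step 1: P̄ = F·P·Fᵀ + Q = [42897429/97730 8273906/48865 -16543753/97730; 8273906/48865 3616733/48865 -3461312/48865; -16543753/97730 -3461312/48865 7316121/97730]
step 1: y = z − H·x̄ = [-6772959/48865, -2260873/48865]
step 1: S = H·P̄·Hᵀ + R = [193549372/48865 63273399/48865; 63273399/48865 24703793/48865]
step 1: K = P̄·Hᵀ·S⁻¹ = [4766113071/15918972683 1610133453/15918972683; 2517424758/15918972683 -1416639361/15918972683; -970902667/15918972683 -3223940801/15918972683]
step 1: x' = x̄ + K·y = [6851507509/15918972683, 37289600700/15918972683, -40435454992/15918972683]
step 1: P' = (I − K·H)·P̄ = [9223056909/31837945366 1982354410/15918972683 -3037201121/31837945366; 1982354410/15918972683 117818891160/15918972683 -116213680116/15918972683; -3037201121/31837945366 -116213680116/15918972683 235713547593/31837945366]
step 2: x̄ = F·x = [213294234611/15918972683, 57170533165/15918972683, -54024678873/15918972683]
step 2: P̄ = F·P·Fᵀ + Q = [6170893019893/31837945366 1112284937421/15918972683 -2230411289481/31837945366; 1112284937421/15918972683 536357969505/15918972683 -487171907271/15918972683; -2230411289481/31837945366 -487171907271/15918972683 1105333917085/31837945366]
step 2: y = z − H·x̄ = [-674866503491/15918972683, -172018726369/15918972683]
step 2: S = H·P̄·Hᵀ + R = [27913932377156/15918972683 8935661847879/15918972683; 8935661847879/15918972683 4166938720779/15918972683]
step 2: K = P̄·Hᵀ·S⁻¹ = [228440770789665/763650472053467 6258228400100/61917605842173; 114935239422738/763650472053467 -1882958539023/20639201947391; -40774018459045/763650472053467 -4133765486810/20639201947391]
step 2: x' = x̄ + K·y = [-859731708620398/2290951416160401, -1377173399076548/763650472053467, 789698917177898/763650472053467]
step 2: P' = (I − K·H)·P̄ = [1326201942585671/4581902832320802 89507822291694/763650472053467 -134572962431069/1527300944106934; 89507822291694/763650472053467 5504538342135546/763650472053467 -5428256090742414/763650472053467; -134572962431069/1527300944106934 -5428256090742414/763650472053467 11015586958023765/1527300944106934]

step 0: x' = [-17972/48865, 16227/1685, -459844/48865], P' = [28201/97730 102/1685 -3063/97730; 102/1685 29062/1685 -28966/1685; -3063/97730 -28966/1685 1694689/97730]
step 1: x' = [6851507509/15918972683, 37289600700/15918972683, -40435454992/15918972683], P' = [9223056909/31837945366 1982354410/15918972683 -3037201121/31837945366; 1982354410/15918972683 117818891160/15918972683 -116213680116/15918972683; -3037201121/31837945366 -116213680116/15918972683 235713547593/31837945366]
step 2: x' = [-859731708620398/2290951416160401, -1377173399076548/763650472053467, 789698917177898/763650472053467], P' = [1326201942585671/4581902832320802 89507822291694/763650472053467 -134572962431069/1527300944106934; 89507822291694/763650472053467 5504538342135546/763650472053467 -5428256090742414/763650472053467; -134572962431069/1527300944106934 -5428256090742414/763650472053467 11015586958023765/1527300944106934]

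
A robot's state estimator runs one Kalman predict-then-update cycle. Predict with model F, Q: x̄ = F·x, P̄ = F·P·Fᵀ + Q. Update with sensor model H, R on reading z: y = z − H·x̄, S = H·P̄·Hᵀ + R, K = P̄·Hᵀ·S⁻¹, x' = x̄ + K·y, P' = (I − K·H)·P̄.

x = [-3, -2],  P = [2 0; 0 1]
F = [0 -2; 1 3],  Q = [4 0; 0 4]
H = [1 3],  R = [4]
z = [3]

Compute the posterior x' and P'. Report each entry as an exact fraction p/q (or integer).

x' = [184/111, 5/37]
P' = [788/111 -92/37; -92/37 48/37]

x̄ = F·x = [4, -9]
P̄ = F·P·Fᵀ + Q = [8 -6; -6 15]
y = z − H·x̄ = [26]
S = H·P̄·Hᵀ + R = [111]
K = P̄·Hᵀ·S⁻¹ = [-10/111; 13/37]
x' = x̄ + K·y = [184/111, 5/37]
P' = (I − K·H)·P̄ = [788/111 -92/37; -92/37 48/37]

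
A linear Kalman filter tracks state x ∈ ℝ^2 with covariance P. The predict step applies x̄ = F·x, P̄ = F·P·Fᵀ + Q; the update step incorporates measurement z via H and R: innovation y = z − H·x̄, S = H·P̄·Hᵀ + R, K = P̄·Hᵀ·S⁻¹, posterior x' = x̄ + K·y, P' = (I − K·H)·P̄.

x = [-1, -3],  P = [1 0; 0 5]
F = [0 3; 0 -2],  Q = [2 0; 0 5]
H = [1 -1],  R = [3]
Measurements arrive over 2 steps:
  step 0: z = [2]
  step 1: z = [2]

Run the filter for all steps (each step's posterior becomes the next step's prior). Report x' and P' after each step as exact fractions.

step 0: x̄ = F·x = [-9, 6]
step 0: P̄ = F·P·Fᵀ + Q = [47 -30; -30 25]
step 0: y = z − H·x̄ = [17]
step 0: S = H·P̄·Hᵀ + R = [135]
step 0: K = P̄·Hᵀ·S⁻¹ = [77/135; -11/27]
step 0: x' = x̄ + K·y = [94/135, -25/27]
step 0: P' = (I − K·H)·P̄ = [416/135 37/27; 37/27 70/27]
step 1: x̄ = F·x = [-25/9, 50/27]
step 1: P̄ = F·P·Fᵀ + Q = [76/3 -140/9; -140/9 415/27]
step 1: y = z − H·x̄ = [179/27]
step 1: S = H·P̄·Hᵀ + R = [2020/27]
step 1: K = P̄·Hᵀ·S⁻¹ = [276/505; -167/404]
step 1: x' = x̄ + K·y = [427/505, -359/404]
step 1: P' = (I − K·H)·P̄ = [1508/505 136/101; 136/101 1045/404]

step 0: x' = [94/135, -25/27], P' = [416/135 37/27; 37/27 70/27]
step 1: x' = [427/505, -359/404], P' = [1508/505 136/101; 136/101 1045/404]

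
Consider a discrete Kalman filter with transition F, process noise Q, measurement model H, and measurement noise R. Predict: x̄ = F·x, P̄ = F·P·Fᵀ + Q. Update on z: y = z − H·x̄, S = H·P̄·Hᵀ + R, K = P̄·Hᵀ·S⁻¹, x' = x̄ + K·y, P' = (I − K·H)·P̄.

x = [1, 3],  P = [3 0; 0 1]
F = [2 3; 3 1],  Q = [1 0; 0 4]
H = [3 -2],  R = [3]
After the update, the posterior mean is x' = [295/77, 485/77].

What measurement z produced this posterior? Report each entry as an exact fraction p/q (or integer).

x̄ = F·x = [11, 6]
P̄ = F·P·Fᵀ + Q = [22 21; 21 32]
S = H·P̄·Hᵀ + R = [77]
K = P̄·Hᵀ·S⁻¹ = [24/77; -1/77]
x' − x̄ = [-552/77, 23/77] = K·y
y = (KᵀK)⁻¹·Kᵀ·(x' − x̄) = [-23]
z = y + H·x̄ = [-23] + [21] = [-2]

z = [-2]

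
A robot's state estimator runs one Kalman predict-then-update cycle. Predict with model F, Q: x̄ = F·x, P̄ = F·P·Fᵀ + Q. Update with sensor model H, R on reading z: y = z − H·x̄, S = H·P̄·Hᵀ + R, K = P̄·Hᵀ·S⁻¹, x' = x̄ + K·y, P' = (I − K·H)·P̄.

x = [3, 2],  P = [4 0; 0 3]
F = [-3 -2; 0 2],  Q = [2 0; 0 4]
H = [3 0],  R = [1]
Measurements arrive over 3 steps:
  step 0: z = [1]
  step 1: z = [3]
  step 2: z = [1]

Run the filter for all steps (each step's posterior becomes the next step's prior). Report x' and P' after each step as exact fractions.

step 0: x' = [137/451, 364/451], P' = [50/451 -12/451; -12/451 5920/451]
step 1: x' = [222853/224443, -386776/224443], P' = [24888/224443 -23608/224443; -23608/224443 1560236/224443]
step 2: x' = [19996571/59899177, -199063952/59899177], P' = [6630526/59899177 -6099296/59899177; -6099296/59899177 413425716/59899177]

step 0: x̄ = F·x = [-13, 4]
step 0: P̄ = F·P·Fᵀ + Q = [50 -12; -12 16]
step 0: y = z − H·x̄ = [40]
step 0: S = H·P̄·Hᵀ + R = [451]
step 0: K = P̄·Hᵀ·S⁻¹ = [150/451; -36/451]
step 0: x' = x̄ + K·y = [137/451, 364/451]
step 0: P' = (I − K·H)·P̄ = [50/451 -12/451; -12/451 5920/451]
step 1: x̄ = F·x = [-1139/451, 728/451]
step 1: P̄ = F·P·Fᵀ + Q = [24888/451 -23608/451; -23608/451 25484/451]
step 1: y = z − H·x̄ = [4770/451]
step 1: S = H·P̄·Hᵀ + R = [224443/451]
step 1: K = P̄·Hᵀ·S⁻¹ = [74664/224443; -70824/224443]
step 1: x' = x̄ + K·y = [222853/224443, -386776/224443]
step 1: P' = (I − K·H)·P̄ = [24888/224443 -23608/224443; -23608/224443 1560236/224443]
step 2: x̄ = F·x = [104993/224443, -773552/224443]
step 2: P̄ = F·P·Fᵀ + Q = [6630526/224443 -6099296/224443; -6099296/224443 7138716/224443]
step 2: y = z − H·x̄ = [-90536/224443]
step 2: S = H·P̄·Hᵀ + R = [59899177/224443]
step 2: K = P̄·Hᵀ·S⁻¹ = [19891578/59899177; -18297888/59899177]
step 2: x' = x̄ + K·y = [19996571/59899177, -199063952/59899177]
step 2: P' = (I − K·H)·P̄ = [6630526/59899177 -6099296/59899177; -6099296/59899177 413425716/59899177]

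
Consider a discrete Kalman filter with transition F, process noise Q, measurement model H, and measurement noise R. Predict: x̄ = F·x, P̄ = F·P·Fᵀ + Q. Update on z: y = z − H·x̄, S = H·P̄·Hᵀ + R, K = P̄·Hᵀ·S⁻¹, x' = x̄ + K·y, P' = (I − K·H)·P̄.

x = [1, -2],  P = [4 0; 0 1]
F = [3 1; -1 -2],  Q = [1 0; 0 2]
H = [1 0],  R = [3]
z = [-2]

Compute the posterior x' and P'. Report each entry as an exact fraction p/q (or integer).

x̄ = F·x = [1, 3]
P̄ = F·P·Fᵀ + Q = [38 -14; -14 10]
y = z − H·x̄ = [-3]
S = H·P̄·Hᵀ + R = [41]
K = P̄·Hᵀ·S⁻¹ = [38/41; -14/41]
x' = x̄ + K·y = [-73/41, 165/41]
P' = (I − K·H)·P̄ = [114/41 -42/41; -42/41 214/41]

x' = [-73/41, 165/41]
P' = [114/41 -42/41; -42/41 214/41]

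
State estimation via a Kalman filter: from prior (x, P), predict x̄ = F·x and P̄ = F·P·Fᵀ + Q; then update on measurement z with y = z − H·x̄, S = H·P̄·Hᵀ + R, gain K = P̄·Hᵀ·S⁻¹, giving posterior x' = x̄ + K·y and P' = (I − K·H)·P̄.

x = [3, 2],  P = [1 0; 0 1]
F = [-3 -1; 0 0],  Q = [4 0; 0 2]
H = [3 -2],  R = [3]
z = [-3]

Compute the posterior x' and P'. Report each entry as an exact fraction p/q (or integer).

x' = [-247/137, -120/137]
P' = [154/137 168/137; 168/137 258/137]

x̄ = F·x = [-11, 0]
P̄ = F·P·Fᵀ + Q = [14 0; 0 2]
y = z − H·x̄ = [30]
S = H·P̄·Hᵀ + R = [137]
K = P̄·Hᵀ·S⁻¹ = [42/137; -4/137]
x' = x̄ + K·y = [-247/137, -120/137]
P' = (I − K·H)·P̄ = [154/137 168/137; 168/137 258/137]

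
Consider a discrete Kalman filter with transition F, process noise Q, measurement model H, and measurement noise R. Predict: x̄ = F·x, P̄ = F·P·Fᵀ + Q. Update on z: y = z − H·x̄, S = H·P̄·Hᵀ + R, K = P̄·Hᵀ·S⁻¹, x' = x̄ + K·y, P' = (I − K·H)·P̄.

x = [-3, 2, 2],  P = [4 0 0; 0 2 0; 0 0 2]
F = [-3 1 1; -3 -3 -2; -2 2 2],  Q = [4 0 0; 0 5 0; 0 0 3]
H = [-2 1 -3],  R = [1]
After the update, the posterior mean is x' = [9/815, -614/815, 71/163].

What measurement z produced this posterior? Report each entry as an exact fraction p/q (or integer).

z = [-2]

x̄ = F·x = [13, -1, 14]
P̄ = F·P·Fᵀ + Q = [44 26 32; 26 67 4; 32 4 35]
S = H·P̄·Hᵀ + R = [815]
K = P̄·Hᵀ·S⁻¹ = [-158/815; 3/815; -33/163]
x' − x̄ = [-10586/815, 201/815, -2211/163] = K·y
y = (KᵀK)⁻¹·Kᵀ·(x' − x̄) = [67]
z = y + H·x̄ = [67] + [-69] = [-2]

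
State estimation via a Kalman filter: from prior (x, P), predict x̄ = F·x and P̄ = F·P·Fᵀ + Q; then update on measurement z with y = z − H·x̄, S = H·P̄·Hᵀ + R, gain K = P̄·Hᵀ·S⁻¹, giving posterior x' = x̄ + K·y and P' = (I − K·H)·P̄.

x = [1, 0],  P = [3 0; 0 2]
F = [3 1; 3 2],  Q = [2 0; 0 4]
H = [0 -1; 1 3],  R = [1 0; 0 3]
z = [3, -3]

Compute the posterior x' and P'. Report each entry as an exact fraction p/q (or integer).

x̄ = F·x = [3, 3]
P̄ = F·P·Fᵀ + Q = [31 31; 31 39]
y = z − H·x̄ = [6, -15]
S = H·P̄·Hᵀ + R = [40 -148; -148 571]
K = P̄·Hᵀ·S⁻¹ = [217/312 31/78; -365/936 37/234]
x' = x̄ + K·y = [63/52, -89/52]
P' = (I − K·H)·P̄ = [341/104 -217/312; -217/312 365/936]

x' = [63/52, -89/52]
P' = [341/104 -217/312; -217/312 365/936]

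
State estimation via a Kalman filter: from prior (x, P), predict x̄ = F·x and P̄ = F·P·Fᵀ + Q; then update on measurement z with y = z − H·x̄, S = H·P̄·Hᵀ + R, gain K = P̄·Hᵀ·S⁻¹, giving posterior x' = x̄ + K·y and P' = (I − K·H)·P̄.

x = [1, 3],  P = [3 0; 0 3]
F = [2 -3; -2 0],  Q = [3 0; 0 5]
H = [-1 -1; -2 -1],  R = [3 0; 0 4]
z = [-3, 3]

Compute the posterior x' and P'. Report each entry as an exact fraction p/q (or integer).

x' = [-283/103, 361/103]
P' = [4494/1133 -5844/1133; -5844/1133 9324/1133]

x̄ = F·x = [-7, -2]
P̄ = F·P·Fᵀ + Q = [42 -12; -12 17]
y = z − H·x̄ = [-12, -13]
S = H·P̄·Hᵀ + R = [38 65; 65 141]
K = P̄·Hᵀ·S⁻¹ = [450/1133 -786/1133; -1160/1133 591/1133]
x' = x̄ + K·y = [-283/103, 361/103]
P' = (I − K·H)·P̄ = [4494/1133 -5844/1133; -5844/1133 9324/1133]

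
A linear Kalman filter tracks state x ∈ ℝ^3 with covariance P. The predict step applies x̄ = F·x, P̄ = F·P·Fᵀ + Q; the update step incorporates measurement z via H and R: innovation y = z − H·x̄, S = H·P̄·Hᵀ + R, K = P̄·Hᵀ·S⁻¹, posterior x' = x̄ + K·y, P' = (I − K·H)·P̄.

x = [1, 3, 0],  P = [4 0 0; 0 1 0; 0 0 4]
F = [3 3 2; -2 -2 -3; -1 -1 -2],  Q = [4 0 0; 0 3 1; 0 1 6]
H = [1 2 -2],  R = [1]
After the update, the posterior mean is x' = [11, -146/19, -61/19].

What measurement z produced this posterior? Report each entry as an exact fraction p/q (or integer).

x̄ = F·x = [12, -8, -4]
P̄ = F·P·Fᵀ + Q = [65 -54 -31; -54 59 35; -31 35 27]
S = H·P̄·Hᵀ + R = [38]
K = P̄·Hᵀ·S⁻¹ = [1/2; -3/19; -15/38]
x' − x̄ = [-1, 6/19, 15/19] = K·y
y = (KᵀK)⁻¹·Kᵀ·(x' − x̄) = [-2]
z = y + H·x̄ = [-2] + [4] = [2]

z = [2]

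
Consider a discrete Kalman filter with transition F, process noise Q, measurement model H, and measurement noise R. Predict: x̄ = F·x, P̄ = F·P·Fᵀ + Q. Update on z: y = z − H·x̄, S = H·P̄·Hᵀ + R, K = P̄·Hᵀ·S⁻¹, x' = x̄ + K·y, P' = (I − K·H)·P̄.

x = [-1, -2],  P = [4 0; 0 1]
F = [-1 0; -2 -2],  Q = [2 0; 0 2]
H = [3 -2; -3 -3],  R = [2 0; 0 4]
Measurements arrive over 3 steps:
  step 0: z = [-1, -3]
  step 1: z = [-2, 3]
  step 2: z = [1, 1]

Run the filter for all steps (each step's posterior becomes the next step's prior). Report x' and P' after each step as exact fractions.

step 0: x̄ = F·x = [1, 6]
step 0: P̄ = F·P·Fᵀ + Q = [6 8; 8 22]
step 0: y = z − H·x̄ = [8, 18]
step 0: S = H·P̄·Hᵀ + R = [48 54; 54 400]
step 0: K = P̄·Hᵀ·S⁻¹ = [13/69 -3/23; -785/4071 -270/1357]
step 0: x' = x̄ + K·y = [11/69, 3566/4071]
step 0: P' = (I − K·H)·P̄ = [10/69 2/69; 2/69 962/4071]
step 1: x̄ = F·x = [-11/69, -2810/1357]
step 1: P̄ = F·P·Fᵀ + Q = [148/69 8/23; 8/23 5098/1357]
step 1: y = z − H·x̄ = [-7685/1357, -5008/1357]
step 1: S = H·P̄·Hᵀ + R = [43638/1357 2976/1357; 2976/1357 86002/1357]
step 1: K = P̄·Hᵀ·S⁻¹ = [42986/229925 -28618/229925; -5198/27591 -1727/9197]
step 1: x' = x̄ + K·y = [-523439/689775, -8576/27591]
step 1: P' = (I − K·H)·P̄ = [97372/689775 228/9197; 228/9197 6224/27591]
step 2: x̄ = F·x = [523439/689775, 1475678/689775]
step 2: P̄ = F·P·Fᵀ + Q = [1476922/689775 228944/689775; 228944/689775 842746/229925]
step 2: y = z − H·x̄ = [2070814/689775, 2229042/229925]
step 2: S = H·P̄·Hᵀ + R = [7345824/229925 396766/229925; 396766/229925 14308844/229925]
step 2: K = P̄·Hᵀ·S⁻¹ = [64018463/342349113 -42589189/342349113; -21471743/114116371 -21393786/114116371]
step 2: x' = x̄ + K·y = [117298831/1027047339, -27730652/114116371]
step 2: P' = (I − K·H)·P̄ = [144964858/1027047339 2821322/114116371; 2821322/114116371 25703726/114116371]

step 0: x' = [11/69, 3566/4071], P' = [10/69 2/69; 2/69 962/4071]
step 1: x' = [-523439/689775, -8576/27591], P' = [97372/689775 228/9197; 228/9197 6224/27591]
step 2: x' = [117298831/1027047339, -27730652/114116371], P' = [144964858/1027047339 2821322/114116371; 2821322/114116371 25703726/114116371]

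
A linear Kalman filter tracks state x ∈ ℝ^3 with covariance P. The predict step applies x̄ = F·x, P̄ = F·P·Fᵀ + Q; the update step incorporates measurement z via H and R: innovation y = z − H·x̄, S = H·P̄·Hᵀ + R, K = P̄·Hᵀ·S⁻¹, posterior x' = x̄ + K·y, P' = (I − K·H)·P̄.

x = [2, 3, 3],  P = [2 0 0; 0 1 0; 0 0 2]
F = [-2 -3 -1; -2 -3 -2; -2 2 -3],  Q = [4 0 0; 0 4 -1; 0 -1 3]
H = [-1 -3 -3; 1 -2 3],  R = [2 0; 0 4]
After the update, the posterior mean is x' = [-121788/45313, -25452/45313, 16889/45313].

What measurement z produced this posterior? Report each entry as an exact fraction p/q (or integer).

z = [3, -1]

x̄ = F·x = [-16, -19, -7]
P̄ = F·P·Fᵀ + Q = [23 21 8; 21 29 13; 8 13 33]
S = H·P̄·Hᵀ + R = [991 -254; -254 248]
K = P̄·Hᵀ·S⁻¹ = [-13005/90626 -22985/181252; -8987/45313 -8839/45313; -7817/90626 43187/181252]
x' − x̄ = [603220/45313, 835495/45313, 334080/45313] = K·y
y = (KᵀK)⁻¹·Kᵀ·(x' − x̄) = [-91, -2]
z = y + H·x̄ = [-91, -2] + [94, 1] = [3, -1]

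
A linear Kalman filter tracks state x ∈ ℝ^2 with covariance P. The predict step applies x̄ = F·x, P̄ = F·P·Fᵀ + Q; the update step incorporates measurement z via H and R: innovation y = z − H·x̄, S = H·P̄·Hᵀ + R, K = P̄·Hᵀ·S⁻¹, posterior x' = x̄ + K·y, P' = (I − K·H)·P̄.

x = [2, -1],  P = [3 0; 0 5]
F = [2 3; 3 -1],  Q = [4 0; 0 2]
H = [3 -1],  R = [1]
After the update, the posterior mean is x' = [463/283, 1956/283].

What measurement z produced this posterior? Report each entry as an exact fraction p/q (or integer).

x̄ = F·x = [1, 7]
P̄ = F·P·Fᵀ + Q = [61 3; 3 34]
S = H·P̄·Hᵀ + R = [566]
K = P̄·Hᵀ·S⁻¹ = [90/283; -25/566]
x' − x̄ = [180/283, -25/283] = K·y
y = (KᵀK)⁻¹·Kᵀ·(x' − x̄) = [2]
z = y + H·x̄ = [2] + [-4] = [-2]

z = [-2]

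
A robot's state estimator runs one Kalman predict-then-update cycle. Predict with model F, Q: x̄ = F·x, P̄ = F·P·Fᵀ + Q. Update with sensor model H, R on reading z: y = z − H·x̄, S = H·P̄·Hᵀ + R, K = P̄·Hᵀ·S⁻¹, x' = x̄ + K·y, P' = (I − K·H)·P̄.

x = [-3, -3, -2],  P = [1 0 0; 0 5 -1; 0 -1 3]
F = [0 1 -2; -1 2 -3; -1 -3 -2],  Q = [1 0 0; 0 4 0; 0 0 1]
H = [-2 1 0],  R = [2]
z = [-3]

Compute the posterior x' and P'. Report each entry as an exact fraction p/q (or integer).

x' = [25/7, 33/7, 116/7]
P' = [227/14 218/7 -58/7; 218/7 430/7 -118/7; -58/7 -118/7 327/7]

x̄ = F·x = [1, 3, 16]
P̄ = F·P·Fᵀ + Q = [22 35 -7; 35 64 -16; -7 -16 47]
y = z − H·x̄ = [-4]
S = H·P̄·Hᵀ + R = [14]
K = P̄·Hᵀ·S⁻¹ = [-9/14; -3/7; -1/7]
x' = x̄ + K·y = [25/7, 33/7, 116/7]
P' = (I − K·H)·P̄ = [227/14 218/7 -58/7; 218/7 430/7 -118/7; -58/7 -118/7 327/7]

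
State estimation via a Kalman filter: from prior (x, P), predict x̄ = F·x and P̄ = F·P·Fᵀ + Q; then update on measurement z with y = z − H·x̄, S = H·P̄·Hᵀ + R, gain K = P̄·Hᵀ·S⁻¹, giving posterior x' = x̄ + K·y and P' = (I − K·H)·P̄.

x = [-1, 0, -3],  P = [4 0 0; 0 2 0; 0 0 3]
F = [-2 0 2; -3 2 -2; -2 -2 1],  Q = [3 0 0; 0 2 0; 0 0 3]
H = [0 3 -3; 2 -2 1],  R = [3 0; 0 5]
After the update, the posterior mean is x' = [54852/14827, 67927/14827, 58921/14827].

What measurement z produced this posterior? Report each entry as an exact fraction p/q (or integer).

z = [2, 3]

x̄ = F·x = [-4, 9, -1]
P̄ = F·P·Fᵀ + Q = [31 12 22; 12 58 10; 22 10 30]
S = H·P̄·Hᵀ + R = [615 -408; -408 343]
K = P̄·Hᵀ·S⁻¹ = [4730/14827 8220/14827; 5312/14827 2774/14827; 484/14827 2910/14827]
x' − x̄ = [114160/14827, -65516/14827, 73748/14827] = K·y
y = (KᵀK)⁻¹·Kᵀ·(x' − x̄) = [-28, 30]
z = y + H·x̄ = [-28, 30] + [30, -27] = [2, 3]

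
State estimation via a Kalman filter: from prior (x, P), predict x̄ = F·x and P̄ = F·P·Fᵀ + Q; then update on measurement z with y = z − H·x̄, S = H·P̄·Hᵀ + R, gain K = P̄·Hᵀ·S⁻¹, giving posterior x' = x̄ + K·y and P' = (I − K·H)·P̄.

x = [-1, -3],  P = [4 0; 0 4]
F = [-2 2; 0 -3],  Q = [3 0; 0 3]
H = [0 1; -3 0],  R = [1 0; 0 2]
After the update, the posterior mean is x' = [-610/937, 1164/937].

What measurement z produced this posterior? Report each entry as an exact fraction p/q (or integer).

z = [1, 2]

x̄ = F·x = [-4, 9]
P̄ = F·P·Fᵀ + Q = [35 -24; -24 39]
S = H·P̄·Hᵀ + R = [40 72; 72 317]
K = P̄·Hᵀ·S⁻¹ = [-6/937 -309/937; 7179/7496 9/937]
x' − x̄ = [3138/937, -7269/937] = K·y
y = (KᵀK)⁻¹·Kᵀ·(x' − x̄) = [-8, -10]
z = y + H·x̄ = [-8, -10] + [9, 12] = [1, 2]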